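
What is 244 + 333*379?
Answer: 126451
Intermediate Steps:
244 + 333*379 = 244 + 126207 = 126451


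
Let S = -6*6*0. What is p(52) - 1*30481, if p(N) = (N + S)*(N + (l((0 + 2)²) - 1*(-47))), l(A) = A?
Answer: -25125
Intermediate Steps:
S = 0 (S = -36*0 = 0)
p(N) = N*(51 + N) (p(N) = (N + 0)*(N + ((0 + 2)² - 1*(-47))) = N*(N + (2² + 47)) = N*(N + (4 + 47)) = N*(N + 51) = N*(51 + N))
p(52) - 1*30481 = 52*(51 + 52) - 1*30481 = 52*103 - 30481 = 5356 - 30481 = -25125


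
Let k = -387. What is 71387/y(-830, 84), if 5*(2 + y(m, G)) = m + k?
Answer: -356935/1227 ≈ -290.90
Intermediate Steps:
y(m, G) = -397/5 + m/5 (y(m, G) = -2 + (m - 387)/5 = -2 + (-387 + m)/5 = -2 + (-387/5 + m/5) = -397/5 + m/5)
71387/y(-830, 84) = 71387/(-397/5 + (⅕)*(-830)) = 71387/(-397/5 - 166) = 71387/(-1227/5) = 71387*(-5/1227) = -356935/1227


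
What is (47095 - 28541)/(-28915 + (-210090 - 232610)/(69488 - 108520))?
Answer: -181049932/282041895 ≈ -0.64193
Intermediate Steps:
(47095 - 28541)/(-28915 + (-210090 - 232610)/(69488 - 108520)) = 18554/(-28915 - 442700/(-39032)) = 18554/(-28915 - 442700*(-1/39032)) = 18554/(-28915 + 110675/9758) = 18554/(-282041895/9758) = 18554*(-9758/282041895) = -181049932/282041895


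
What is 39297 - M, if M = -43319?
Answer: 82616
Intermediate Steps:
39297 - M = 39297 - 1*(-43319) = 39297 + 43319 = 82616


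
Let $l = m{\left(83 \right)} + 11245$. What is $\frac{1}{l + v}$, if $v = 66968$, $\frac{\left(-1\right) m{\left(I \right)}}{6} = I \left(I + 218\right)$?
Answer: $- \frac{1}{71685} \approx -1.395 \cdot 10^{-5}$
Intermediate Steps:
$m{\left(I \right)} = - 6 I \left(218 + I\right)$ ($m{\left(I \right)} = - 6 I \left(I + 218\right) = - 6 I \left(218 + I\right)$)
$l = -138653$ ($l = \left(-6\right) 83 \left(218 + 83\right) + 11245 = \left(-6\right) 83 \cdot 301 + 11245 = -149898 + 11245 = -138653$)
$\frac{1}{l + v} = \frac{1}{-138653 + 66968} = \frac{1}{-71685} = - \frac{1}{71685}$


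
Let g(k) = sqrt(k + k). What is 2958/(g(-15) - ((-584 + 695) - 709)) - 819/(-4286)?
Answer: 3937169535/766409662 - 1479*I*sqrt(30)/178817 ≈ 5.1372 - 0.045302*I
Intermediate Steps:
g(k) = sqrt(2)*sqrt(k) (g(k) = sqrt(2*k) = sqrt(2)*sqrt(k))
2958/(g(-15) - ((-584 + 695) - 709)) - 819/(-4286) = 2958/(sqrt(2)*sqrt(-15) - ((-584 + 695) - 709)) - 819/(-4286) = 2958/(sqrt(2)*(I*sqrt(15)) - (111 - 709)) - 819*(-1/4286) = 2958/(I*sqrt(30) - 1*(-598)) + 819/4286 = 2958/(I*sqrt(30) + 598) + 819/4286 = 2958/(598 + I*sqrt(30)) + 819/4286 = 819/4286 + 2958/(598 + I*sqrt(30))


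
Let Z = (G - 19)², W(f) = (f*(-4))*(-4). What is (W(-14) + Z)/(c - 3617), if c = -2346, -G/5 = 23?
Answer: -17732/5963 ≈ -2.9737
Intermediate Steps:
G = -115 (G = -5*23 = -115)
W(f) = 16*f (W(f) = -4*f*(-4) = 16*f)
Z = 17956 (Z = (-115 - 19)² = (-134)² = 17956)
(W(-14) + Z)/(c - 3617) = (16*(-14) + 17956)/(-2346 - 3617) = (-224 + 17956)/(-5963) = 17732*(-1/5963) = -17732/5963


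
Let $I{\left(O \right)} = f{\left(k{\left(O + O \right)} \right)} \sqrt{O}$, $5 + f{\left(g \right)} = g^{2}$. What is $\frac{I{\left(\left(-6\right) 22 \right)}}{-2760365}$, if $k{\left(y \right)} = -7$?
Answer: $- \frac{88 i \sqrt{33}}{2760365} \approx - 0.00018314 i$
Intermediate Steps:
$f{\left(g \right)} = -5 + g^{2}$
$I{\left(O \right)} = 44 \sqrt{O}$ ($I{\left(O \right)} = \left(-5 + \left(-7\right)^{2}\right) \sqrt{O} = \left(-5 + 49\right) \sqrt{O} = 44 \sqrt{O}$)
$\frac{I{\left(\left(-6\right) 22 \right)}}{-2760365} = \frac{44 \sqrt{\left(-6\right) 22}}{-2760365} = 44 \sqrt{-132} \left(- \frac{1}{2760365}\right) = 44 \cdot 2 i \sqrt{33} \left(- \frac{1}{2760365}\right) = 88 i \sqrt{33} \left(- \frac{1}{2760365}\right) = - \frac{88 i \sqrt{33}}{2760365}$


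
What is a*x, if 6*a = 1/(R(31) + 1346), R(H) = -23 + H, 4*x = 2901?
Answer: 967/10832 ≈ 0.089272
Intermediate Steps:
x = 2901/4 (x = (¼)*2901 = 2901/4 ≈ 725.25)
a = 1/8124 (a = 1/(6*((-23 + 31) + 1346)) = 1/(6*(8 + 1346)) = (⅙)/1354 = (⅙)*(1/1354) = 1/8124 ≈ 0.00012309)
a*x = (1/8124)*(2901/4) = 967/10832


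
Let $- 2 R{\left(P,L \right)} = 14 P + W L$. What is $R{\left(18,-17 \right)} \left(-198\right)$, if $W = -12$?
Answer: $45144$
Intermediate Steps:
$R{\left(P,L \right)} = - 7 P + 6 L$ ($R{\left(P,L \right)} = - \frac{14 P - 12 L}{2} = - \frac{- 12 L + 14 P}{2} = - 7 P + 6 L$)
$R{\left(18,-17 \right)} \left(-198\right) = \left(\left(-7\right) 18 + 6 \left(-17\right)\right) \left(-198\right) = \left(-126 - 102\right) \left(-198\right) = \left(-228\right) \left(-198\right) = 45144$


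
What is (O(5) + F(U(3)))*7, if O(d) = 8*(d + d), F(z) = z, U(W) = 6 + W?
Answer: 623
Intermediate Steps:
O(d) = 16*d (O(d) = 8*(2*d) = 16*d)
(O(5) + F(U(3)))*7 = (16*5 + (6 + 3))*7 = (80 + 9)*7 = 89*7 = 623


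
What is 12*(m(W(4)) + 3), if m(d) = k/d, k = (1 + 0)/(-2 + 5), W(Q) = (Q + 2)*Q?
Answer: 217/6 ≈ 36.167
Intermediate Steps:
W(Q) = Q*(2 + Q) (W(Q) = (2 + Q)*Q = Q*(2 + Q))
k = 1/3 ≈ 0.33333
m(d) = 1/(3*d)
12*(m(W(4)) + 3) = 12*(1/(3*((4*(2 + 4)))) + 3) = 12*(1/(3*((4*6))) + 3) = 12*((1/3)/24 + 3) = 12*((1/3)*(1/24) + 3) = 12*(1/72 + 3) = 12*(217/72) = 217/6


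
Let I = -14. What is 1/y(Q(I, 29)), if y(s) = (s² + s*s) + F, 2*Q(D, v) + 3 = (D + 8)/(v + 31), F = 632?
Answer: 200/127361 ≈ 0.0015703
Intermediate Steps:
Q(D, v) = -3/2 + (8 + D)/(2*(31 + v)) (Q(D, v) = -3/2 + ((D + 8)/(v + 31))/2 = -3/2 + ((8 + D)/(31 + v))/2 = -3/2 + (8 + D)/(2*(31 + v)))
y(s) = 632 + 2*s² (y(s) = (s² + s*s) + 632 = (s² + s²) + 632 = 2*s² + 632 = 632 + 2*s²)
1/y(Q(I, 29)) = 1/(632 + 2*((-85 - 14 - 3*29)/(2*(31 + 29)))²) = 1/(632 + 2*((½)*(-85 - 14 - 87)/60)²) = 1/(632 + 2*((½)*(1/60)*(-186))²) = 1/(632 + 2*(-31/20)²) = 1/(632 + 2*(961/400)) = 1/(632 + 961/200) = 1/(127361/200) = 200/127361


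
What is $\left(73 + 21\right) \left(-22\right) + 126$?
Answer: $-1942$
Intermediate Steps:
$\left(73 + 21\right) \left(-22\right) + 126 = 94 \left(-22\right) + 126 = -2068 + 126 = -1942$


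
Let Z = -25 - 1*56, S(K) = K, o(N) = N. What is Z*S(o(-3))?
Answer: 243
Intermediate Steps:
Z = -81 (Z = -25 - 56 = -81)
Z*S(o(-3)) = -81*(-3) = 243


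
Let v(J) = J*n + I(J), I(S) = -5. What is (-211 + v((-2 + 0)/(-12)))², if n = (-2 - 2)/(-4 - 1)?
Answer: 10484644/225 ≈ 46598.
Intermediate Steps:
n = ⅘ (n = -4/(-5) = -4*(-⅕) = ⅘ ≈ 0.80000)
v(J) = -5 + 4*J/5 (v(J) = J*(⅘) - 5 = 4*J/5 - 5 = -5 + 4*J/5)
(-211 + v((-2 + 0)/(-12)))² = (-211 + (-5 + 4*((-2 + 0)/(-12))/5))² = (-211 + (-5 + 4*(-2*(-1/12))/5))² = (-211 + (-5 + (⅘)*(⅙)))² = (-211 + (-5 + 2/15))² = (-211 - 73/15)² = (-3238/15)² = 10484644/225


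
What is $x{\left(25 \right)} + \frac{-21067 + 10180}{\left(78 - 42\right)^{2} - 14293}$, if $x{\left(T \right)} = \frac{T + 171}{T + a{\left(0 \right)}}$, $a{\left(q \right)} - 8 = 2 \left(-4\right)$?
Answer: $\frac{2819587}{324925} \approx 8.6777$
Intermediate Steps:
$a{\left(q \right)} = 0$ ($a{\left(q \right)} = 8 + 2 \left(-4\right) = 8 - 8 = 0$)
$x{\left(T \right)} = \frac{171 + T}{T}$ ($x{\left(T \right)} = \frac{T + 171}{T + 0} = \frac{171 + T}{T}$)
$x{\left(25 \right)} + \frac{-21067 + 10180}{\left(78 - 42\right)^{2} - 14293} = \frac{171 + 25}{25} + \frac{-21067 + 10180}{\left(78 - 42\right)^{2} - 14293} = \frac{1}{25} \cdot 196 - \frac{10887}{36^{2} - 14293} = \frac{196}{25} - \frac{10887}{1296 - 14293} = \frac{196}{25} - \frac{10887}{-12997} = \frac{196}{25} - - \frac{10887}{12997} = \frac{196}{25} + \frac{10887}{12997} = \frac{2819587}{324925}$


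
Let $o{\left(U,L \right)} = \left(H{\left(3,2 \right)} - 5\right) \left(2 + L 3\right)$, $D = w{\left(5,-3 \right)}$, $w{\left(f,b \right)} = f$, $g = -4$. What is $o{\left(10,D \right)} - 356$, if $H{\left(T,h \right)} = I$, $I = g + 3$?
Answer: $-458$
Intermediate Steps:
$D = 5$
$I = -1$ ($I = -4 + 3 = -1$)
$H{\left(T,h \right)} = -1$
$o{\left(U,L \right)} = -12 - 18 L$ ($o{\left(U,L \right)} = \left(-1 - 5\right) \left(2 + L 3\right) = - 6 \left(2 + 3 L\right) = -12 - 18 L$)
$o{\left(10,D \right)} - 356 = \left(-12 - 90\right) - 356 = -102 - 356 = -458$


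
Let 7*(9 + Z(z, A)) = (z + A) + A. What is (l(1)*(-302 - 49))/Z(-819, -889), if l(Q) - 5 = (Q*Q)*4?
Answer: 3159/380 ≈ 8.3132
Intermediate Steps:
l(Q) = 5 + 4*Q² (l(Q) = 5 + (Q*Q)*4 = 5 + Q²*4 = 5 + 4*Q²)
Z(z, A) = -9 + z/7 + 2*A/7 (Z(z, A) = -9 + ((z + A) + A)/7 = -9 + ((A + z) + A)/7 = -9 + (z + 2*A)/7 = -9 + (z/7 + 2*A/7) = -9 + z/7 + 2*A/7)
(l(1)*(-302 - 49))/Z(-819, -889) = ((5 + 4*1²)*(-302 - 49))/(-9 + (⅐)*(-819) + (2/7)*(-889)) = ((5 + 4*1)*(-351))/(-9 - 117 - 254) = ((5 + 4)*(-351))/(-380) = (9*(-351))*(-1/380) = -3159*(-1/380) = 3159/380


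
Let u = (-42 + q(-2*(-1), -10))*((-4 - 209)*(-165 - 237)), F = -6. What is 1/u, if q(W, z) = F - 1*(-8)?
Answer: -1/3425040 ≈ -2.9197e-7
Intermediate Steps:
q(W, z) = 2 (q(W, z) = -6 - 1*(-8) = -6 + 8 = 2)
u = -3425040 (u = (-42 + 2)*((-4 - 209)*(-165 - 237)) = -(-8520)*(-402) = -40*85626 = -3425040)
1/u = 1/(-3425040) = -1/3425040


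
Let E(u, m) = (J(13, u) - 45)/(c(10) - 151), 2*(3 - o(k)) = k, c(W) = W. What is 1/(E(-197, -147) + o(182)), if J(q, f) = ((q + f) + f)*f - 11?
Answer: -141/87409 ≈ -0.0016131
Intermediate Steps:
J(q, f) = -11 + f*(q + 2*f) (J(q, f) = ((f + q) + f)*f - 11 = (q + 2*f)*f - 11 = f*(q + 2*f) - 11 = -11 + f*(q + 2*f))
o(k) = 3 - k/2
E(u, m) = 56/141 - 13*u/141 - 2*u²/141 (E(u, m) = ((-11 + 2*u² + u*13) - 45)/(10 - 151) = ((-11 + 2*u² + 13*u) - 45)/(-141) = (-56 + 2*u² + 13*u)*(-1/141) = 56/141 - 13*u/141 - 2*u²/141)
1/(E(-197, -147) + o(182)) = 1/((56/141 - 13/141*(-197) - 2/141*(-197)²) + (3 - ½*182)) = 1/((56/141 + 2561/141 - 2/141*38809) + (3 - 91)) = 1/((56/141 + 2561/141 - 77618/141) - 88) = 1/(-75001/141 - 88) = 1/(-87409/141) = -141/87409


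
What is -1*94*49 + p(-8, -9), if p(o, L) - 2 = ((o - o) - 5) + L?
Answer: -4618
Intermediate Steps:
p(o, L) = -3 + L (p(o, L) = 2 + (((o - o) - 5) + L) = 2 + ((0 - 5) + L) = 2 + (-5 + L) = -3 + L)
-1*94*49 + p(-8, -9) = -1*94*49 + (-3 - 9) = -94*49 - 12 = -4606 - 12 = -4618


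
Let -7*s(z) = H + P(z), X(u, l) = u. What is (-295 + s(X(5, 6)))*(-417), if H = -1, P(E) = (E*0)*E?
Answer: 860688/7 ≈ 1.2296e+5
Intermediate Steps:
P(E) = 0 (P(E) = 0*E = 0)
s(z) = ⅐ (s(z) = -(-1 + 0)/7 = -⅐*(-1) = ⅐)
(-295 + s(X(5, 6)))*(-417) = (-295 + ⅐)*(-417) = -2064/7*(-417) = 860688/7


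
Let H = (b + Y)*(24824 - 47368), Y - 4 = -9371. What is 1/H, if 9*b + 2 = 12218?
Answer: 3/541709776 ≈ 5.5380e-9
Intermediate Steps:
b = 4072/3 (b = -2/9 + (⅑)*12218 = -2/9 + 12218/9 = 4072/3 ≈ 1357.3)
Y = -9367 (Y = 4 - 9371 = -9367)
H = 541709776/3 (H = (4072/3 - 9367)*(24824 - 47368) = -24029/3*(-22544) = 541709776/3 ≈ 1.8057e+8)
1/H = 1/(541709776/3) = 3/541709776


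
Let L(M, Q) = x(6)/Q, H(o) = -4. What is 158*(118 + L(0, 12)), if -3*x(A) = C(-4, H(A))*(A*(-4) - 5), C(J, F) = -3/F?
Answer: 449747/24 ≈ 18739.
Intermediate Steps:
x(A) = 5/4 + A (x(A) = -(-3/(-4))*(A*(-4) - 5)/3 = -(-3*(-¼))*(-4*A - 5)/3 = -(-5 - 4*A)/4 = -(-15/4 - 3*A)/3 = 5/4 + A)
L(M, Q) = 29/(4*Q) (L(M, Q) = (5/4 + 6)/Q = 29/(4*Q))
158*(118 + L(0, 12)) = 158*(118 + (29/4)/12) = 158*(118 + (29/4)*(1/12)) = 158*(118 + 29/48) = 158*(5693/48) = 449747/24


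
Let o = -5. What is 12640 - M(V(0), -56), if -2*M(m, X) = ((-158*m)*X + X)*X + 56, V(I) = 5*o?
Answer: 6207836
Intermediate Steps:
V(I) = -25 (V(I) = 5*(-5) = -25)
M(m, X) = -28 - X*(X - 158*X*m)/2 (M(m, X) = -(((-158*m)*X + X)*X + 56)/2 = -((-158*X*m + X)*X + 56)/2 = -((X - 158*X*m)*X + 56)/2 = -(X*(X - 158*X*m) + 56)/2 = -(56 + X*(X - 158*X*m))/2 = -28 - X*(X - 158*X*m)/2)
12640 - M(V(0), -56) = 12640 - (-28 - 1/2*(-56)**2 + 79*(-25)*(-56)**2) = 12640 - (-28 - 1/2*3136 + 79*(-25)*3136) = 12640 - (-28 - 1568 - 6193600) = 12640 - 1*(-6195196) = 12640 + 6195196 = 6207836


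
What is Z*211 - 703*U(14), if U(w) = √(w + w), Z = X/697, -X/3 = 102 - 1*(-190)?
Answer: -184836/697 - 1406*√7 ≈ -3985.1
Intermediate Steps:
X = -876 (X = -3*(102 - 1*(-190)) = -3*(102 + 190) = -3*292 = -876)
Z = -876/697 ≈ -1.2568
U(w) = √2*√w (U(w) = √(2*w) = √2*√w)
Z*211 - 703*U(14) = -876/697*211 - 703*√2*√14 = -184836/697 - 1406*√7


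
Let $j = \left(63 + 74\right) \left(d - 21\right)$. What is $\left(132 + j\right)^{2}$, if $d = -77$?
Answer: $176730436$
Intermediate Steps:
$j = -13426$ ($j = \left(63 + 74\right) \left(-77 - 21\right) = 137 \left(-98\right) = -13426$)
$\left(132 + j\right)^{2} = \left(132 - 13426\right)^{2} = \left(-13294\right)^{2} = 176730436$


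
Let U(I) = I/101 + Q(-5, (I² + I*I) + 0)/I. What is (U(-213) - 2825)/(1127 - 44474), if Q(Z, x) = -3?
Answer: 6757699/103613779 ≈ 0.065220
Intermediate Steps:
U(I) = -3/I + I/101 (U(I) = I/101 - 3/I = -3/I + I/101)
(U(-213) - 2825)/(1127 - 44474) = ((-3/(-213) + (1/101)*(-213)) - 2825)/(1127 - 44474) = ((-3*(-1/213) - 213/101) - 2825)/(-43347) = ((1/71 - 213/101) - 2825)*(-1/43347) = (-15022/7171 - 2825)*(-1/43347) = -20273097/7171*(-1/43347) = 6757699/103613779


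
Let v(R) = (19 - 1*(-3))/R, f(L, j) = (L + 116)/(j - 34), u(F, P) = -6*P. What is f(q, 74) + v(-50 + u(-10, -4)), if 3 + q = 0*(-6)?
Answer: 1029/520 ≈ 1.9788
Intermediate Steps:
q = -3 (q = -3 + 0*(-6) = -3 + 0 = -3)
f(L, j) = (116 + L)/(-34 + j)
v(R) = 22/R (v(R) = (19 + 3)/R = 22/R)
f(q, 74) + v(-50 + u(-10, -4)) = (116 - 3)/(-34 + 74) + 22/(-50 - 6*(-4)) = 113/40 + 22/(-50 + 24) = (1/40)*113 + 22/(-26) = 113/40 + 22*(-1/26) = 113/40 - 11/13 = 1029/520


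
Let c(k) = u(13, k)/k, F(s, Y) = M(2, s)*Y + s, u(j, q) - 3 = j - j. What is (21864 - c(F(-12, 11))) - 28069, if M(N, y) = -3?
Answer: -93074/15 ≈ -6204.9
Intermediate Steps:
u(j, q) = 3 (u(j, q) = 3 + (j - j) = 3 + 0 = 3)
F(s, Y) = s - 3*Y (F(s, Y) = -3*Y + s = s - 3*Y)
c(k) = 3/k
(21864 - c(F(-12, 11))) - 28069 = (21864 - 3/(-12 - 3*11)) - 28069 = (21864 - 3/(-12 - 33)) - 28069 = (21864 - 3/(-45)) - 28069 = (21864 - 3*(-1)/45) - 28069 = (21864 - 1*(-1/15)) - 28069 = (21864 + 1/15) - 28069 = 327961/15 - 28069 = -93074/15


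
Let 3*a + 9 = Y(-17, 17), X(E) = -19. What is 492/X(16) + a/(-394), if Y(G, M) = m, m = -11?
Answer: -290582/11229 ≈ -25.878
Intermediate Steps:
Y(G, M) = -11
a = -20/3 (a = -3 + (1/3)*(-11) = -3 - 11/3 = -20/3 ≈ -6.6667)
492/X(16) + a/(-394) = 492/(-19) - 20/3/(-394) = 492*(-1/19) - 20/3*(-1/394) = -492/19 + 10/591 = -290582/11229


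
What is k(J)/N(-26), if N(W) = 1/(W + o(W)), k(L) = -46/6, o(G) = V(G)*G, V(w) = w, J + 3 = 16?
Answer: -14950/3 ≈ -4983.3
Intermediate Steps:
J = 13 (J = -3 + 16 = 13)
o(G) = G² (o(G) = G*G = G²)
k(L) = -23/3 (k(L) = -46*⅙ = -23/3)
N(W) = 1/(W + W²)
k(J)/N(-26) = -23/(3*(1/((-26)*(1 - 26)))) = -23/(3*((-1/26/(-25)))) = -23/(3*((-1/26*(-1/25)))) = -23/(3*1/650) = -23/3*650 = -14950/3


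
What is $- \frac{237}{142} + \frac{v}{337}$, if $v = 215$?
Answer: $- \frac{49339}{47854} \approx -1.031$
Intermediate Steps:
$- \frac{237}{142} + \frac{v}{337} = - \frac{237}{142} + \frac{215}{337} = - \frac{49339}{47854}$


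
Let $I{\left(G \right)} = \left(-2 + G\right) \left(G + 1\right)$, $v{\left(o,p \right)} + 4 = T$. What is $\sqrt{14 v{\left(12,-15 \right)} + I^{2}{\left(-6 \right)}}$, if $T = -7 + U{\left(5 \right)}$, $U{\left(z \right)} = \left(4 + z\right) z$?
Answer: $2 \sqrt{519} \approx 45.563$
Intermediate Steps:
$U{\left(z \right)} = z \left(4 + z\right)$
$T = 38$ ($T = -7 + 5 \left(4 + 5\right) = -7 + 5 \cdot 9 = -7 + 45 = 38$)
$v{\left(o,p \right)} = 34$ ($v{\left(o,p \right)} = -4 + 38 = 34$)
$I{\left(G \right)} = \left(1 + G\right) \left(-2 + G\right)$ ($I{\left(G \right)} = \left(-2 + G\right) \left(1 + G\right) = \left(1 + G\right) \left(-2 + G\right)$)
$\sqrt{14 v{\left(12,-15 \right)} + I^{2}{\left(-6 \right)}} = \sqrt{14 \cdot 34 + \left(-2 + \left(-6\right)^{2} - -6\right)^{2}} = \sqrt{476 + \left(-2 + 36 + 6\right)^{2}} = \sqrt{476 + 40^{2}} = \sqrt{476 + 1600} = \sqrt{2076} = 2 \sqrt{519}$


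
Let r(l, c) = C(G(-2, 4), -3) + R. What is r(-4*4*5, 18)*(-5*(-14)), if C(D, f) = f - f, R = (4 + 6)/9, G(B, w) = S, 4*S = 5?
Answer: 700/9 ≈ 77.778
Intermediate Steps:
S = 5/4 (S = (¼)*5 = 5/4 ≈ 1.2500)
G(B, w) = 5/4
R = 10/9 (R = 10*(⅑) = 10/9 ≈ 1.1111)
C(D, f) = 0
r(l, c) = 10/9 (r(l, c) = 0 + 10/9 = 10/9)
r(-4*4*5, 18)*(-5*(-14)) = 10*(-5*(-14))/9 = (10/9)*70 = 700/9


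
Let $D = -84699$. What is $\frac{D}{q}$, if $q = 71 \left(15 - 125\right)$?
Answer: $\frac{84699}{7810} \approx 10.845$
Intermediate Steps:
$q = -7810$ ($q = 71 \left(-110\right) = -7810$)
$\frac{D}{q} = - \frac{84699}{-7810} = \left(-84699\right) \left(- \frac{1}{7810}\right) = \frac{84699}{7810}$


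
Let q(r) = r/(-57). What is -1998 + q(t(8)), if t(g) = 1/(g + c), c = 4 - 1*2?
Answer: -1138861/570 ≈ -1998.0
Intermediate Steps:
c = 2 (c = 4 - 2 = 2)
t(g) = 1/(2 + g) (t(g) = 1/(g + 2) = 1/(2 + g))
q(r) = -r/57 (q(r) = r*(-1/57) = -r/57)
-1998 + q(t(8)) = -1998 - 1/(57*(2 + 8)) = -1998 - 1/57/10 = -1998 - 1/57*⅒ = -1998 - 1/570 = -1138861/570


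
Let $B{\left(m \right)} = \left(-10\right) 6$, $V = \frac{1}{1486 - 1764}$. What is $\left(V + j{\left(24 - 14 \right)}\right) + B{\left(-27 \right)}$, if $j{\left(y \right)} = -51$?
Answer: $- \frac{30859}{278} \approx -111.0$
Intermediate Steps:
$V = - \frac{1}{278}$ ($V = \frac{1}{-278} = - \frac{1}{278} \approx -0.0035971$)
$B{\left(m \right)} = -60$
$\left(V + j{\left(24 - 14 \right)}\right) + B{\left(-27 \right)} = \left(- \frac{1}{278} - 51\right) - 60 = - \frac{14179}{278} - 60 = - \frac{30859}{278}$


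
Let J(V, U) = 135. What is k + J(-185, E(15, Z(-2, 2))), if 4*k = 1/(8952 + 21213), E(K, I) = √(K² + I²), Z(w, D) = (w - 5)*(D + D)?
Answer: 16289101/120660 ≈ 135.00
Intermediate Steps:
Z(w, D) = 2*D*(-5 + w) (Z(w, D) = (-5 + w)*(2*D) = 2*D*(-5 + w))
E(K, I) = √(I² + K²)
k = 1/120660 (k = 1/(4*(8952 + 21213)) = (¼)/30165 = (¼)*(1/30165) = 1/120660 ≈ 8.2878e-6)
k + J(-185, E(15, Z(-2, 2))) = 1/120660 + 135 = 16289101/120660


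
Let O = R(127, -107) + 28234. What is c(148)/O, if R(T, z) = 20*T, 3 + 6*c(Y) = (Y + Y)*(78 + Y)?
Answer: 66893/184644 ≈ 0.36228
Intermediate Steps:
c(Y) = -½ + Y*(78 + Y)/3 (c(Y) = -½ + ((Y + Y)*(78 + Y))/6 = -½ + ((2*Y)*(78 + Y))/6 = -½ + (2*Y*(78 + Y))/6 = -½ + Y*(78 + Y)/3)
O = 30774 (O = 20*127 + 28234 = 2540 + 28234 = 30774)
c(148)/O = (-½ + 26*148 + (⅓)*148²)/30774 = (-½ + 3848 + (⅓)*21904)*(1/30774) = (-½ + 3848 + 21904/3)*(1/30774) = (66893/6)*(1/30774) = 66893/184644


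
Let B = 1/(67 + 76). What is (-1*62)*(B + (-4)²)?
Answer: -141918/143 ≈ -992.43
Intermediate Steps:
B = 1/143 ≈ 0.0069930
(-1*62)*(B + (-4)²) = (-1*62)*(1/143 + (-4)²) = -62*(1/143 + 16) = -62*2289/143 = -141918/143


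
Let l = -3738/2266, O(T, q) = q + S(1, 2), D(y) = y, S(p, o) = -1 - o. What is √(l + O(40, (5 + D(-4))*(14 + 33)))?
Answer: √54364739/1133 ≈ 6.5077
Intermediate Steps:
O(T, q) = -3 + q (O(T, q) = q + (-1 - 1*2) = q + (-1 - 2) = q - 3 = -3 + q)
l = -1869/1133 (l = -3738*1/2266 = -1869/1133 ≈ -1.6496)
√(l + O(40, (5 + D(-4))*(14 + 33))) = √(-1869/1133 + (-3 + (5 - 4)*(14 + 33))) = √(-1869/1133 + (-3 + 1*47)) = √(-1869/1133 + (-3 + 47)) = √(-1869/1133 + 44) = √(47983/1133) = √54364739/1133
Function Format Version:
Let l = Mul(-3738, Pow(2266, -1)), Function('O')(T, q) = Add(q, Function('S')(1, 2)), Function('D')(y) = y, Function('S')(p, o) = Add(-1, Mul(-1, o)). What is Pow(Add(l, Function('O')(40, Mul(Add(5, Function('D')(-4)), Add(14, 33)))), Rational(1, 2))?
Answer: Mul(Rational(1, 1133), Pow(54364739, Rational(1, 2))) ≈ 6.5077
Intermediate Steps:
Function('O')(T, q) = Add(-3, q) (Function('O')(T, q) = Add(q, Add(-1, Mul(-1, 2))) = Add(q, Add(-1, -2)) = Add(q, -3) = Add(-3, q))
l = Rational(-1869, 1133) (l = Mul(-3738, Rational(1, 2266)) = Rational(-1869, 1133) ≈ -1.6496)
Pow(Add(l, Function('O')(40, Mul(Add(5, Function('D')(-4)), Add(14, 33)))), Rational(1, 2)) = Pow(Add(Rational(-1869, 1133), Add(-3, Mul(Add(5, -4), Add(14, 33)))), Rational(1, 2)) = Pow(Add(Rational(-1869, 1133), Add(-3, Mul(1, 47))), Rational(1, 2)) = Pow(Add(Rational(-1869, 1133), Add(-3, 47)), Rational(1, 2)) = Pow(Add(Rational(-1869, 1133), 44), Rational(1, 2)) = Pow(Rational(47983, 1133), Rational(1, 2)) = Mul(Rational(1, 1133), Pow(54364739, Rational(1, 2)))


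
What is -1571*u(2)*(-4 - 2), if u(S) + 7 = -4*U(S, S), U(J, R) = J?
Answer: -141390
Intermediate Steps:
u(S) = -7 - 4*S
-1571*u(2)*(-4 - 2) = -1571*(-7 - 4*2)*(-4 - 2) = -1571*(-7 - 8)*(-6) = -(-23565)*(-6) = -1571*90 = -141390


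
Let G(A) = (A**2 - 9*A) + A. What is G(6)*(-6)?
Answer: 72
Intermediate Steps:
G(A) = A**2 - 8*A
G(6)*(-6) = (6*(-8 + 6))*(-6) = (6*(-2))*(-6) = -12*(-6) = 72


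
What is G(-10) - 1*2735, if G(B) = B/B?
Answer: -2734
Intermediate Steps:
G(B) = 1
G(-10) - 1*2735 = 1 - 1*2735 = 1 - 2735 = -2734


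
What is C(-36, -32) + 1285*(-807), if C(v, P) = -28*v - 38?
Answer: -1036025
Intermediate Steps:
C(v, P) = -38 - 28*v
C(-36, -32) + 1285*(-807) = (-38 - 28*(-36)) + 1285*(-807) = (-38 + 1008) - 1036995 = 970 - 1036995 = -1036025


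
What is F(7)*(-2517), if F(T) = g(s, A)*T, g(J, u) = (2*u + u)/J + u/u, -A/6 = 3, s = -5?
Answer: -1039521/5 ≈ -2.0790e+5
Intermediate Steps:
A = -18 (A = -6*3 = -18)
g(J, u) = 1 + 3*u/J (g(J, u) = (3*u)/J + 1 = 3*u/J + 1 = 1 + 3*u/J)
F(T) = 59*T/5 (F(T) = ((-5 + 3*(-18))/(-5))*T = (-(-5 - 54)/5)*T = (-1/5*(-59))*T = 59*T/5)
F(7)*(-2517) = ((59/5)*7)*(-2517) = (413/5)*(-2517) = -1039521/5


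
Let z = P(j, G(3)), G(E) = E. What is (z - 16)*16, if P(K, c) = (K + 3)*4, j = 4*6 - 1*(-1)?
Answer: 1536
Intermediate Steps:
j = 25 (j = 24 + 1 = 25)
P(K, c) = 12 + 4*K (P(K, c) = (3 + K)*4 = 12 + 4*K)
z = 112 (z = 12 + 4*25 = 12 + 100 = 112)
(z - 16)*16 = (112 - 16)*16 = 96*16 = 1536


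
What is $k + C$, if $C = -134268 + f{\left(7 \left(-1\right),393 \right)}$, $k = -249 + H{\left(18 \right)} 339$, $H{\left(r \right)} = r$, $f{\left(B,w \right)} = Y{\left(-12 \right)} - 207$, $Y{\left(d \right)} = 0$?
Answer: $-128622$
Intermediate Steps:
$f{\left(B,w \right)} = -207$ ($f{\left(B,w \right)} = 0 - 207 = -207$)
$k = 5853$ ($k = -249 + 18 \cdot 339 = -249 + 6102 = 5853$)
$C = -134475$ ($C = -134268 - 207 = -134475$)
$k + C = 5853 - 134475 = -128622$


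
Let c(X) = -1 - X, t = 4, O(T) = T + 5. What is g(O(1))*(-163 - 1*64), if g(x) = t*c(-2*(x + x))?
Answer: -20884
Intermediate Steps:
O(T) = 5 + T
g(x) = -4 + 16*x (g(x) = 4*(-1 - (-2)*(x + x)) = 4*(-1 - (-2)*2*x) = 4*(-1 - (-4)*x) = 4*(-1 + 4*x) = -4 + 16*x)
g(O(1))*(-163 - 1*64) = (-4 + 16*(5 + 1))*(-163 - 1*64) = (-4 + 16*6)*(-163 - 64) = (-4 + 96)*(-227) = 92*(-227) = -20884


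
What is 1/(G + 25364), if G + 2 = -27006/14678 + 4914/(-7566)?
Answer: 711883/18053004498 ≈ 3.9433e-5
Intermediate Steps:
G = -3195914/711883 (G = -2 + (-27006/14678 + 4914/(-7566)) = -2 + (-27006*1/14678 + 4914*(-1/7566)) = -2 + (-13503/7339 - 63/97) = -2 - 1772148/711883 = -3195914/711883 ≈ -4.4894)
1/(G + 25364) = 1/(-3195914/711883 + 25364) = 1/(18053004498/711883) = 711883/18053004498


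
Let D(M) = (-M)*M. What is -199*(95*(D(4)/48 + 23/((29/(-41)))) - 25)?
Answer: 54463315/87 ≈ 6.2602e+5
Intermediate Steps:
D(M) = -M**2
-199*(95*(D(4)/48 + 23/((29/(-41)))) - 25) = -199*(95*(-1*4**2/48 + 23/((29/(-41)))) - 25) = -199*(95*(-1*16*(1/48) + 23/((29*(-1/41)))) - 25) = -199*(95*(-16*1/48 + 23/(-29/41)) - 25) = -199*(95*(-1/3 + 23*(-41/29)) - 25) = -199*(95*(-1/3 - 943/29) - 25) = -199*(95*(-2858/87) - 25) = -199*(-271510/87 - 25) = -199*(-273685/87) = 54463315/87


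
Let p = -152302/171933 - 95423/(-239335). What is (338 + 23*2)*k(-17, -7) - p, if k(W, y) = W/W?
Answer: 15821485305631/41149584555 ≈ 384.49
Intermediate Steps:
k(W, y) = 1
p = -20044836511/41149584555 (p = -152302*1/171933 - 95423*(-1/239335) = -152302/171933 + 95423/239335 = -20044836511/41149584555 ≈ -0.48712)
(338 + 23*2)*k(-17, -7) - p = (338 + 23*2)*1 - 1*(-20044836511/41149584555) = (338 + 46)*1 + 20044836511/41149584555 = 384*1 + 20044836511/41149584555 = 384 + 20044836511/41149584555 = 15821485305631/41149584555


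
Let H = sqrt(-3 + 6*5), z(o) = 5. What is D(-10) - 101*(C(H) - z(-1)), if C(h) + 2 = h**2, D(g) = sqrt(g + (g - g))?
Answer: -2020 + I*sqrt(10) ≈ -2020.0 + 3.1623*I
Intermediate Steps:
D(g) = sqrt(g) (D(g) = sqrt(g + 0) = sqrt(g))
H = 3*sqrt(3) (H = sqrt(-3 + 30) = sqrt(27) = 3*sqrt(3) ≈ 5.1962)
C(h) = -2 + h**2
D(-10) - 101*(C(H) - z(-1)) = sqrt(-10) - 101*((-2 + (3*sqrt(3))**2) - 1*5) = I*sqrt(10) - 101*((-2 + 27) - 5) = I*sqrt(10) - 101*(25 - 5) = I*sqrt(10) - 101*20 = I*sqrt(10) - 2020 = -2020 + I*sqrt(10)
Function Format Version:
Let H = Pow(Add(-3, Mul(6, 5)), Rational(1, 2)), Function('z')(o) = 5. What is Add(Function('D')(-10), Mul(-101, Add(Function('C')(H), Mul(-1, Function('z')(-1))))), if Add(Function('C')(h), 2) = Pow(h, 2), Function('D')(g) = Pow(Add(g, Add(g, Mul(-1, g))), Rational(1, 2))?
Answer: Add(-2020, Mul(I, Pow(10, Rational(1, 2)))) ≈ Add(-2020.0, Mul(3.1623, I))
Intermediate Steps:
Function('D')(g) = Pow(g, Rational(1, 2)) (Function('D')(g) = Pow(Add(g, 0), Rational(1, 2)) = Pow(g, Rational(1, 2)))
H = Mul(3, Pow(3, Rational(1, 2))) (H = Pow(Add(-3, 30), Rational(1, 2)) = Pow(27, Rational(1, 2)) = Mul(3, Pow(3, Rational(1, 2))) ≈ 5.1962)
Function('C')(h) = Add(-2, Pow(h, 2))
Add(Function('D')(-10), Mul(-101, Add(Function('C')(H), Mul(-1, Function('z')(-1))))) = Add(Pow(-10, Rational(1, 2)), Mul(-101, Add(Add(-2, Pow(Mul(3, Pow(3, Rational(1, 2))), 2)), Mul(-1, 5)))) = Add(Mul(I, Pow(10, Rational(1, 2))), Mul(-101, Add(Add(-2, 27), -5))) = Add(Mul(I, Pow(10, Rational(1, 2))), Mul(-101, Add(25, -5))) = Add(Mul(I, Pow(10, Rational(1, 2))), Mul(-101, 20)) = Add(Mul(I, Pow(10, Rational(1, 2))), -2020) = Add(-2020, Mul(I, Pow(10, Rational(1, 2))))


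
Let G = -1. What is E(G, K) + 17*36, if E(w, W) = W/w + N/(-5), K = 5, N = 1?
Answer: 3034/5 ≈ 606.80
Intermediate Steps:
E(w, W) = -1/5 + W/w (E(w, W) = W/w + 1/(-5) = W/w + 1*(-1/5) = W/w - 1/5 = -1/5 + W/w)
E(G, K) + 17*36 = (5 - 1/5*(-1))/(-1) + 17*36 = -(5 + 1/5) + 612 = -1*26/5 + 612 = -26/5 + 612 = 3034/5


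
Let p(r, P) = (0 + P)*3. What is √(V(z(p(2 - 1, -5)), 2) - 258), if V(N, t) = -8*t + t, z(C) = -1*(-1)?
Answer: 4*I*√17 ≈ 16.492*I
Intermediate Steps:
p(r, P) = 3*P (p(r, P) = P*3 = 3*P)
z(C) = 1
V(N, t) = -7*t
√(V(z(p(2 - 1, -5)), 2) - 258) = √(-7*2 - 258) = √(-14 - 258) = √(-272) = 4*I*√17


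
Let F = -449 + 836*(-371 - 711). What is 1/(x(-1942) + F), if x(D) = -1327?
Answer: -1/906328 ≈ -1.1034e-6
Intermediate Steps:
F = -905001 (F = -449 + 836*(-1082) = -449 - 904552 = -905001)
1/(x(-1942) + F) = 1/(-1327 - 905001) = 1/(-906328) = -1/906328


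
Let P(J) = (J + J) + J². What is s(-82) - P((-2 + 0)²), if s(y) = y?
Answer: -106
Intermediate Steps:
P(J) = J² + 2*J (P(J) = 2*J + J² = J² + 2*J)
s(-82) - P((-2 + 0)²) = -82 - (-2 + 0)²*(2 + (-2 + 0)²) = -82 - (-2)²*(2 + (-2)²) = -82 - 4*(2 + 4) = -82 - 4*6 = -82 - 1*24 = -82 - 24 = -106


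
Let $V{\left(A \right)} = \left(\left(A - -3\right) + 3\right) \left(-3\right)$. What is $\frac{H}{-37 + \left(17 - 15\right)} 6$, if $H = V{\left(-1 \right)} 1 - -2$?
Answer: $\frac{78}{35} \approx 2.2286$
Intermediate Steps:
$V{\left(A \right)} = -18 - 3 A$ ($V{\left(A \right)} = \left(\left(A + 3\right) + 3\right) \left(-3\right) = \left(\left(3 + A\right) + 3\right) \left(-3\right) = \left(6 + A\right) \left(-3\right) = -18 - 3 A$)
$H = -13$ ($H = \left(-18 - -3\right) 1 - -2 = \left(-18 + 3\right) 1 + 2 = \left(-15\right) 1 + 2 = -15 + 2 = -13$)
$\frac{H}{-37 + \left(17 - 15\right)} 6 = - \frac{13}{-37 + \left(17 - 15\right)} 6 = - \frac{13}{-37 + 2} \cdot 6 = - \frac{13}{-35} \cdot 6 = \left(-13\right) \left(- \frac{1}{35}\right) 6 = \frac{13}{35} \cdot 6 = \frac{78}{35}$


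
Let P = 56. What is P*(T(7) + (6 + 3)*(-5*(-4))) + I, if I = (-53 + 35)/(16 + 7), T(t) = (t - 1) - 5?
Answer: 233110/23 ≈ 10135.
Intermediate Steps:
T(t) = -6 + t (T(t) = (-1 + t) - 5 = -6 + t)
I = -18/23 ≈ -0.78261
P*(T(7) + (6 + 3)*(-5*(-4))) + I = 56*((-6 + 7) + (6 + 3)*(-5*(-4))) - 18/23 = 56*(1 + 9*20) - 18/23 = 56*(1 + 180) - 18/23 = 56*181 - 18/23 = 10136 - 18/23 = 233110/23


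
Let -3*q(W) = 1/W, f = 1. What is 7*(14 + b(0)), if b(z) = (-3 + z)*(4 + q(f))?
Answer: 21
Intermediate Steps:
q(W) = -1/(3*W)
b(z) = -11 + 11*z/3 (b(z) = (-3 + z)*(4 - ⅓/1) = (-3 + z)*(4 - ⅓*1) = (-3 + z)*(4 - ⅓) = (-3 + z)*(11/3) = -11 + 11*z/3)
7*(14 + b(0)) = 7*(14 + (-11 + (11/3)*0)) = 7*(14 + (-11 + 0)) = 7*(14 - 11) = 7*3 = 21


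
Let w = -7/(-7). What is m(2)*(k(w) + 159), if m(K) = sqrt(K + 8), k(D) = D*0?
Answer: 159*sqrt(10) ≈ 502.80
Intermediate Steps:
w = 1 (w = -7*(-1/7) = 1)
k(D) = 0
m(K) = sqrt(8 + K)
m(2)*(k(w) + 159) = sqrt(8 + 2)*(0 + 159) = sqrt(10)*159 = 159*sqrt(10)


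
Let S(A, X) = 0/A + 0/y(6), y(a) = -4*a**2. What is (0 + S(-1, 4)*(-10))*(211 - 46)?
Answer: 0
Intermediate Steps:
S(A, X) = 0 (S(A, X) = 0/A + 0/((-4*6**2)) = 0 + 0/((-4*36)) = 0 + 0/(-144) = 0 + 0*(-1/144) = 0 + 0 = 0)
(0 + S(-1, 4)*(-10))*(211 - 46) = (0 + 0*(-10))*(211 - 46) = (0 + 0)*165 = 0*165 = 0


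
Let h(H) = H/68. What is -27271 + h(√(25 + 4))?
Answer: -27271 + √29/68 ≈ -27271.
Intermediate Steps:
h(H) = H/68 (h(H) = H*(1/68) = H/68)
-27271 + h(√(25 + 4)) = -27271 + √(25 + 4)/68 = -27271 + √29/68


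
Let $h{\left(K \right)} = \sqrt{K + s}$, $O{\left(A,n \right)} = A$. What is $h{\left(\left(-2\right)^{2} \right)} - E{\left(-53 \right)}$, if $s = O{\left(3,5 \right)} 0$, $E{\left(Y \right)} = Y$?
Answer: $55$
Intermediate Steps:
$s = 0$ ($s = 3 \cdot 0 = 0$)
$h{\left(K \right)} = \sqrt{K}$ ($h{\left(K \right)} = \sqrt{K + 0} = \sqrt{K}$)
$h{\left(\left(-2\right)^{2} \right)} - E{\left(-53 \right)} = \sqrt{\left(-2\right)^{2}} - -53 = \sqrt{4} + 53 = 2 + 53 = 55$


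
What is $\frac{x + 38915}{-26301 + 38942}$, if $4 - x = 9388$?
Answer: $\frac{29531}{12641} \approx 2.3361$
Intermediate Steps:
$x = -9384$ ($x = 4 - 9388 = -9384$)
$\frac{x + 38915}{-26301 + 38942} = \frac{-9384 + 38915}{-26301 + 38942} = \frac{29531}{12641}$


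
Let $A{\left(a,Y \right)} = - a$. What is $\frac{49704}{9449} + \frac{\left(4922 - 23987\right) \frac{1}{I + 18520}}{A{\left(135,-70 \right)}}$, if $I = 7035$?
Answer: $\frac{11443681159}{2173222755} \approx 5.2658$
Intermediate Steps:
$\frac{49704}{9449} + \frac{\left(4922 - 23987\right) \frac{1}{I + 18520}}{A{\left(135,-70 \right)}} = \frac{49704}{9449} + \frac{\left(4922 - 23987\right) \frac{1}{7035 + 18520}}{\left(-1\right) 135} = 49704 \cdot \frac{1}{9449} + \frac{\left(-19065\right) \frac{1}{25555}}{-135} = \frac{49704}{9449} + \left(-19065\right) \frac{1}{25555} \left(- \frac{1}{135}\right) = \frac{49704}{9449} - - \frac{1271}{229995} = \frac{49704}{9449} + \frac{1271}{229995} = \frac{11443681159}{2173222755}$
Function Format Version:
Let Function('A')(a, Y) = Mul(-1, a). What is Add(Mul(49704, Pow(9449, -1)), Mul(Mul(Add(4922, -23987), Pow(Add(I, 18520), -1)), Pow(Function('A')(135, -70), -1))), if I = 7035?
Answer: Rational(11443681159, 2173222755) ≈ 5.2658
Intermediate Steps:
Add(Mul(49704, Pow(9449, -1)), Mul(Mul(Add(4922, -23987), Pow(Add(I, 18520), -1)), Pow(Function('A')(135, -70), -1))) = Add(Mul(49704, Pow(9449, -1)), Mul(Mul(Add(4922, -23987), Pow(Add(7035, 18520), -1)), Pow(Mul(-1, 135), -1))) = Add(Mul(49704, Rational(1, 9449)), Mul(Mul(-19065, Pow(25555, -1)), Pow(-135, -1))) = Add(Rational(49704, 9449), Mul(Mul(-19065, Rational(1, 25555)), Rational(-1, 135))) = Add(Rational(49704, 9449), Mul(Rational(-3813, 5111), Rational(-1, 135))) = Add(Rational(49704, 9449), Rational(1271, 229995)) = Rational(11443681159, 2173222755)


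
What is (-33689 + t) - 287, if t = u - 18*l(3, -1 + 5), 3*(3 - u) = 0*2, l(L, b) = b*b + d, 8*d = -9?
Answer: -136963/4 ≈ -34241.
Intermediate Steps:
d = -9/8 (d = (1/8)*(-9) = -9/8 ≈ -1.1250)
l(L, b) = -9/8 + b**2 (l(L, b) = b*b - 9/8 = b**2 - 9/8 = -9/8 + b**2)
u = 3 (u = 3 - 0*2 = 3 - 1/3*0 = 3 + 0 = 3)
t = -1059/4 (t = 3 - 18*(-9/8 + (-1 + 5)**2) = 3 - 18*(-9/8 + 4**2) = 3 - 18*(-9/8 + 16) = 3 - 18*119/8 = 3 - 1071/4 = -1059/4 ≈ -264.75)
(-33689 + t) - 287 = (-33689 - 1059/4) - 287 = -135815/4 - 287 = -136963/4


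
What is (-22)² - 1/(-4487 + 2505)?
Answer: 959289/1982 ≈ 484.00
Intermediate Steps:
(-22)² - 1/(-4487 + 2505) = 484 - 1/(-1982) = 484 - 1*(-1/1982) = 484 + 1/1982 = 959289/1982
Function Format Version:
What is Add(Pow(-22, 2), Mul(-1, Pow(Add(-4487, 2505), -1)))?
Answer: Rational(959289, 1982) ≈ 484.00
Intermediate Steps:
Add(Pow(-22, 2), Mul(-1, Pow(Add(-4487, 2505), -1))) = Add(484, Mul(-1, Pow(-1982, -1))) = Add(484, Mul(-1, Rational(-1, 1982))) = Add(484, Rational(1, 1982)) = Rational(959289, 1982)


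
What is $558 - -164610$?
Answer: $165168$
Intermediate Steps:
$558 - -164610 = 558 + 164610 = 165168$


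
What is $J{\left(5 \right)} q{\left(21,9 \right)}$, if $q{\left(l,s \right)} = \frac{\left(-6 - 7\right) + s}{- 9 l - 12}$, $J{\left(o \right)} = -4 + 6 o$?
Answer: $\frac{104}{201} \approx 0.51741$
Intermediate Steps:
$q{\left(l,s \right)} = \frac{-13 + s}{-12 - 9 l}$ ($q{\left(l,s \right)} = \frac{\left(-6 - 7\right) + s}{-12 - 9 l} = \frac{-13 + s}{-12 - 9 l}$)
$J{\left(5 \right)} q{\left(21,9 \right)} = \left(-4 + 6 \cdot 5\right) \frac{13 - 9}{3 \left(4 + 3 \cdot 21\right)} = \left(-4 + 30\right) \frac{13 - 9}{3 \left(4 + 63\right)} = 26 \cdot \frac{1}{3} \cdot \frac{1}{67} \cdot 4 = 26 \cdot \frac{4}{201} = \frac{104}{201}$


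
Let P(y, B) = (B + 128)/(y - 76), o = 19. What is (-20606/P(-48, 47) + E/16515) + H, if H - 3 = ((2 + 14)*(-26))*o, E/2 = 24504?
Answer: 1291460129/192675 ≈ 6702.8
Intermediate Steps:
P(y, B) = (128 + B)/(-76 + y)
E = 49008 (E = 2*24504 = 49008)
H = -7901 (H = 3 + ((2 + 14)*(-26))*19 = 3 + (16*(-26))*19 = 3 - 416*19 = 3 - 7904 = -7901)
(-20606/P(-48, 47) + E/16515) + H = (-20606*(-76 - 48)/(128 + 47) + 49008/16515) - 7901 = (-20606/(175/(-124)) + 49008*(1/16515)) - 7901 = (-20606/((-1/124*175)) + 16336/5505) - 7901 = (-20606/(-175/124) + 16336/5505) - 7901 = (-20606*(-124/175) + 16336/5505) - 7901 = (2555144/175 + 16336/5505) - 7901 = 2813785304/192675 - 7901 = 1291460129/192675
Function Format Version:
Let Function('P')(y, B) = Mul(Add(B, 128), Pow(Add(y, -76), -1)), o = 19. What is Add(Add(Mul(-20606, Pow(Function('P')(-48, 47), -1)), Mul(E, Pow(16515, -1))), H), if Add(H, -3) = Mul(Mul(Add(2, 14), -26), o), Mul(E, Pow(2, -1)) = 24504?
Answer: Rational(1291460129, 192675) ≈ 6702.8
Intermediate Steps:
Function('P')(y, B) = Mul(Pow(Add(-76, y), -1), Add(128, B)) (Function('P')(y, B) = Mul(Add(128, B), Pow(Add(-76, y), -1)) = Mul(Pow(Add(-76, y), -1), Add(128, B)))
E = 49008 (E = Mul(2, 24504) = 49008)
H = -7901 (H = Add(3, Mul(Mul(Add(2, 14), -26), 19)) = Add(3, Mul(Mul(16, -26), 19)) = Add(3, Mul(-416, 19)) = Add(3, -7904) = -7901)
Add(Add(Mul(-20606, Pow(Function('P')(-48, 47), -1)), Mul(E, Pow(16515, -1))), H) = Add(Add(Mul(-20606, Pow(Mul(Pow(Add(-76, -48), -1), Add(128, 47)), -1)), Mul(49008, Pow(16515, -1))), -7901) = Add(Add(Mul(-20606, Pow(Mul(Pow(-124, -1), 175), -1)), Mul(49008, Rational(1, 16515))), -7901) = Add(Add(Mul(-20606, Pow(Mul(Rational(-1, 124), 175), -1)), Rational(16336, 5505)), -7901) = Add(Add(Mul(-20606, Pow(Rational(-175, 124), -1)), Rational(16336, 5505)), -7901) = Add(Add(Mul(-20606, Rational(-124, 175)), Rational(16336, 5505)), -7901) = Add(Add(Rational(2555144, 175), Rational(16336, 5505)), -7901) = Add(Rational(2813785304, 192675), -7901) = Rational(1291460129, 192675)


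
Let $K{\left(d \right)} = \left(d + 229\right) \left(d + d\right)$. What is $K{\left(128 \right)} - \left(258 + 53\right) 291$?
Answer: $891$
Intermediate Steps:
$K{\left(d \right)} = 2 d \left(229 + d\right)$ ($K{\left(d \right)} = \left(229 + d\right) 2 d = 2 d \left(229 + d\right)$)
$K{\left(128 \right)} - \left(258 + 53\right) 291 = 2 \cdot 128 \left(229 + 128\right) - \left(258 + 53\right) 291 = 2 \cdot 128 \cdot 357 - 311 \cdot 291 = 91392 - 90501 = 891$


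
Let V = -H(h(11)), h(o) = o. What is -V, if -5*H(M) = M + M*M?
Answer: -132/5 ≈ -26.400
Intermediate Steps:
H(M) = -M/5 - M²/5 (H(M) = -(M + M*M)/5 = -(M + M²)/5 = -M/5 - M²/5)
V = 132/5 (V = -(-1)*11*(1 + 11)/5 = -(-1)*11*12/5 = -1*(-132/5) = 132/5 ≈ 26.400)
-V = -1*132/5 = -132/5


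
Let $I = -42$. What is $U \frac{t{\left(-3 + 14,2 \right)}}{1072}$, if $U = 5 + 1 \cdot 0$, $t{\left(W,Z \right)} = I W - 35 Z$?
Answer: $- \frac{665}{268} \approx -2.4813$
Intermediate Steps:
$t{\left(W,Z \right)} = - 42 W - 35 Z$
$U = 5$ ($U = 5 + 0 = 5$)
$U \frac{t{\left(-3 + 14,2 \right)}}{1072} = 5 \frac{- 42 \left(-3 + 14\right) - 70}{1072} = 5 \left(\left(-42\right) 11 - 70\right) \frac{1}{1072} = 5 \left(-462 - 70\right) \frac{1}{1072} = 5 \left(\left(-532\right) \frac{1}{1072}\right) = 5 \left(- \frac{133}{268}\right) = - \frac{665}{268}$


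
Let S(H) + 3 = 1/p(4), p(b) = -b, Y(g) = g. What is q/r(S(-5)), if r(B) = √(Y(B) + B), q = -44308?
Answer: 44308*I*√26/13 ≈ 17379.0*I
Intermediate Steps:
S(H) = -13/4 (S(H) = -3 + 1/(-1*4) = -3 + 1/(-4) = -3 - ¼ = -13/4)
r(B) = √2*√B (r(B) = √(B + B) = √(2*B) = √2*√B)
q/r(S(-5)) = -44308*(-I*√26/13) = -(-44308)*I*√26/13 = 44308*I*√26/13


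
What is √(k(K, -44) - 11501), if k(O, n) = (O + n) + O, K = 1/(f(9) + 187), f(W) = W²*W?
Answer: I*√2421724922/458 ≈ 107.45*I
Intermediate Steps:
f(W) = W³
K = 1/916 (K = 1/(9³ + 187) = 1/(729 + 187) = 1/916 ≈ 0.0010917)
k(O, n) = n + 2*O
√(k(K, -44) - 11501) = √((-44 + 2*(1/916)) - 11501) = √((-44 + 1/458) - 11501) = √(-20151/458 - 11501) = √(-5287609/458) = I*√2421724922/458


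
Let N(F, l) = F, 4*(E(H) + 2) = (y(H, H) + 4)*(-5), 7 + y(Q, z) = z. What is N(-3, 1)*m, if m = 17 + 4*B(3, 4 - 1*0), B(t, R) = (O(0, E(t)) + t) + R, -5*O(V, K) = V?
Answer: -135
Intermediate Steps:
y(Q, z) = -7 + z
E(H) = 7/4 - 5*H/4 (E(H) = -2 + (((-7 + H) + 4)*(-5))/4 = -2 + ((-3 + H)*(-5))/4 = -2 + (15 - 5*H)/4 = -2 + (15/4 - 5*H/4) = 7/4 - 5*H/4)
O(V, K) = -V/5
B(t, R) = R + t (B(t, R) = (-1/5*0 + t) + R = (0 + t) + R = t + R = R + t)
m = 45 (m = 17 + 4*((4 - 1*0) + 3) = 17 + 4*((4 + 0) + 3) = 17 + 4*(4 + 3) = 17 + 4*7 = 17 + 28 = 45)
N(-3, 1)*m = -3*45 = -135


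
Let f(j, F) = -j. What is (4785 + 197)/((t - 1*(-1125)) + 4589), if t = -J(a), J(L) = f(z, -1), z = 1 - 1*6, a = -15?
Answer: 4982/5709 ≈ 0.87266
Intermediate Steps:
z = -5 (z = 1 - 6 = -5)
J(L) = 5 (J(L) = -1*(-5) = 5)
t = -5 (t = -1*5 = -5)
(4785 + 197)/((t - 1*(-1125)) + 4589) = (4785 + 197)/((-5 - 1*(-1125)) + 4589) = 4982/((-5 + 1125) + 4589) = 4982/(1120 + 4589) = 4982/5709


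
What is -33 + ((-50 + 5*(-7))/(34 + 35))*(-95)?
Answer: 5798/69 ≈ 84.029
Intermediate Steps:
-33 + ((-50 + 5*(-7))/(34 + 35))*(-95) = -33 + ((-50 - 35)/69)*(-95) = -33 - 85*1/69*(-95) = -33 - 85/69*(-95) = -33 + 8075/69 = 5798/69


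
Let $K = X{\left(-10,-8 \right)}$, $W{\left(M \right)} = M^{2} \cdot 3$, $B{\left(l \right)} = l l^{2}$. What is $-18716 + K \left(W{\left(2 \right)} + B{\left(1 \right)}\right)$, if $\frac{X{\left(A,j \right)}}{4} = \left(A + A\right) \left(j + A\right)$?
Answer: $4$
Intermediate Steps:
$X{\left(A,j \right)} = 8 A \left(A + j\right)$ ($X{\left(A,j \right)} = 4 \left(A + A\right) \left(j + A\right) = 4 \cdot 2 A \left(A + j\right) = 8 A \left(A + j\right)$)
$B{\left(l \right)} = l^{3}$
$W{\left(M \right)} = 3 M^{2}$
$K = 1440$ ($K = 8 \left(-10\right) \left(-10 - 8\right) = 8 \left(-10\right) \left(-18\right) = 1440$)
$-18716 + K \left(W{\left(2 \right)} + B{\left(1 \right)}\right) = -18716 + 1440 \left(3 \cdot 2^{2} + 1^{3}\right) = -18716 + 1440 \left(3 \cdot 4 + 1\right) = -18716 + 1440 \left(12 + 1\right) = -18716 + 1440 \cdot 13 = -18716 + 18720 = 4$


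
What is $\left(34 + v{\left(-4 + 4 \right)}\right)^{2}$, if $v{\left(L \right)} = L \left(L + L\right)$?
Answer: $1156$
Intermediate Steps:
$v{\left(L \right)} = 2 L^{2}$ ($v{\left(L \right)} = L 2 L = 2 L^{2}$)
$\left(34 + v{\left(-4 + 4 \right)}\right)^{2} = \left(34 + 2 \left(-4 + 4\right)^{2}\right)^{2} = \left(34 + 2 \cdot 0^{2}\right)^{2} = \left(34 + 2 \cdot 0\right)^{2} = \left(34 + 0\right)^{2} = 34^{2} = 1156$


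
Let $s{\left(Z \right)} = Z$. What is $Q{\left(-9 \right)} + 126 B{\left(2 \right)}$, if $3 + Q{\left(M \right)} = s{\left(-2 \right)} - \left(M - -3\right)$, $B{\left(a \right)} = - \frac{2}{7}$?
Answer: $-35$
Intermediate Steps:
$B{\left(a \right)} = - \frac{2}{7}$ ($B{\left(a \right)} = \left(-2\right) \frac{1}{7} = - \frac{2}{7}$)
$Q{\left(M \right)} = -8 - M$ ($Q{\left(M \right)} = -3 - \left(2 + 3 + M\right) = -3 - \left(5 + M\right) = -8 - M$)
$Q{\left(-9 \right)} + 126 B{\left(2 \right)} = \left(-8 - -9\right) + 126 \left(- \frac{2}{7}\right) = \left(-8 + 9\right) - 36 = 1 - 36 = -35$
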